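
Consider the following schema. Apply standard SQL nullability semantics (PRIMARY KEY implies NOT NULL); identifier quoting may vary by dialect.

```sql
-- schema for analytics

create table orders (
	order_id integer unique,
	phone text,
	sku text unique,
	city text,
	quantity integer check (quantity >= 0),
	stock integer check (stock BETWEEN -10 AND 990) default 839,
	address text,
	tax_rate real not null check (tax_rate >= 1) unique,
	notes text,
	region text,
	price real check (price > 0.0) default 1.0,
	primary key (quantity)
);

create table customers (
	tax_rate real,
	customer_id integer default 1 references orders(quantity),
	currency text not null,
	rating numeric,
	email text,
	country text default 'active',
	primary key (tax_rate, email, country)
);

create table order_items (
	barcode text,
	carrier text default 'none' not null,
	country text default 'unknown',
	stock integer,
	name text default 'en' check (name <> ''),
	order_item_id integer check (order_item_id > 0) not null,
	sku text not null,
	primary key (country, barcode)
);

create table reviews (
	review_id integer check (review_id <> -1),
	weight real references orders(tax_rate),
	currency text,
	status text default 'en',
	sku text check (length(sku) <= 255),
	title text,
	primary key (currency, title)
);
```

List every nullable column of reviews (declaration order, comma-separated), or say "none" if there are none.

- review_id: CHECK does not forbid NULL (a CHECK constraint passes when its expression is NULL) → nullable.
- weight: a foreign key column may be NULL unless separately constrained → nullable.
- currency: part of the PRIMARY KEY, which implies NOT NULL → not nullable.
- status: DEFAULT only fills an omitted column; an explicit NULL is still allowed → nullable.
- sku: CHECK does not forbid NULL (a CHECK constraint passes when its expression is NULL) → nullable.
- title: part of the PRIMARY KEY, which implies NOT NULL → not nullable.

review_id, weight, status, sku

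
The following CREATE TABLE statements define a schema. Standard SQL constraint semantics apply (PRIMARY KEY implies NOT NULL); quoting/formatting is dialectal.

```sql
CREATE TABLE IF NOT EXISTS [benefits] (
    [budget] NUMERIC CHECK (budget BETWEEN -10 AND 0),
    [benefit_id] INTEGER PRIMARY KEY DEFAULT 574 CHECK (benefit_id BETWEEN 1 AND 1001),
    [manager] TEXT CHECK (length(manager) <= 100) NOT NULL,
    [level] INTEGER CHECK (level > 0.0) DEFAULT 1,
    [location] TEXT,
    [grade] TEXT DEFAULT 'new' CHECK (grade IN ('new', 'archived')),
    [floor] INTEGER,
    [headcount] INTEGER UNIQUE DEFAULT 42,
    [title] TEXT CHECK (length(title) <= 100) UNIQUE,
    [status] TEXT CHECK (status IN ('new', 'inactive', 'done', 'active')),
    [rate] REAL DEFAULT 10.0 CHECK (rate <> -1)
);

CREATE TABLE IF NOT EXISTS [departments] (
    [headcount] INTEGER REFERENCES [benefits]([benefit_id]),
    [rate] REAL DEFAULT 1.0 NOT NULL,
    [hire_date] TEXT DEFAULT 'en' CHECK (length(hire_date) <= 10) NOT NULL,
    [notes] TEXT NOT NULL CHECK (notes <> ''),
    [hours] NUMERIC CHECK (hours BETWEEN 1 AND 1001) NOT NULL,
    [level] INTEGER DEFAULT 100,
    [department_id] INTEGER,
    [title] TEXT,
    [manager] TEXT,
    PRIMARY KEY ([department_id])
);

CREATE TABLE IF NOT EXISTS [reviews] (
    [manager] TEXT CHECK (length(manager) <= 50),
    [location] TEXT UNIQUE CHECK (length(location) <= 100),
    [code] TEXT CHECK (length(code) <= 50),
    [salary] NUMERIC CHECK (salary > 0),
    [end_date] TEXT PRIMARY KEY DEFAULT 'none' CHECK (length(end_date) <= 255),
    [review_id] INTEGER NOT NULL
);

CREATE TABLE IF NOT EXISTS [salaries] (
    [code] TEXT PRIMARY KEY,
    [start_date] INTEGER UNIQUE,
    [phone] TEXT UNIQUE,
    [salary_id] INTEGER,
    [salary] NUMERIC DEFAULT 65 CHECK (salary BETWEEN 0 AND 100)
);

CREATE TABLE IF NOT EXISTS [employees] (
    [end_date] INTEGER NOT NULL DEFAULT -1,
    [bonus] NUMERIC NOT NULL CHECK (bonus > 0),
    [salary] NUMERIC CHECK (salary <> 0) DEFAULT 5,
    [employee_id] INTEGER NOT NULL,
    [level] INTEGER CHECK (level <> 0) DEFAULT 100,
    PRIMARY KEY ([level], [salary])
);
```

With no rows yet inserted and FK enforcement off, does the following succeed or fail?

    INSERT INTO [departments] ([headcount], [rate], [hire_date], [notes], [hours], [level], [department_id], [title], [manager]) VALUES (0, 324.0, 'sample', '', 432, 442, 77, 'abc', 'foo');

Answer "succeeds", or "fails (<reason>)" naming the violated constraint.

The value '' for notes violates CHECK (notes <> '').

fails (CHECK on notes)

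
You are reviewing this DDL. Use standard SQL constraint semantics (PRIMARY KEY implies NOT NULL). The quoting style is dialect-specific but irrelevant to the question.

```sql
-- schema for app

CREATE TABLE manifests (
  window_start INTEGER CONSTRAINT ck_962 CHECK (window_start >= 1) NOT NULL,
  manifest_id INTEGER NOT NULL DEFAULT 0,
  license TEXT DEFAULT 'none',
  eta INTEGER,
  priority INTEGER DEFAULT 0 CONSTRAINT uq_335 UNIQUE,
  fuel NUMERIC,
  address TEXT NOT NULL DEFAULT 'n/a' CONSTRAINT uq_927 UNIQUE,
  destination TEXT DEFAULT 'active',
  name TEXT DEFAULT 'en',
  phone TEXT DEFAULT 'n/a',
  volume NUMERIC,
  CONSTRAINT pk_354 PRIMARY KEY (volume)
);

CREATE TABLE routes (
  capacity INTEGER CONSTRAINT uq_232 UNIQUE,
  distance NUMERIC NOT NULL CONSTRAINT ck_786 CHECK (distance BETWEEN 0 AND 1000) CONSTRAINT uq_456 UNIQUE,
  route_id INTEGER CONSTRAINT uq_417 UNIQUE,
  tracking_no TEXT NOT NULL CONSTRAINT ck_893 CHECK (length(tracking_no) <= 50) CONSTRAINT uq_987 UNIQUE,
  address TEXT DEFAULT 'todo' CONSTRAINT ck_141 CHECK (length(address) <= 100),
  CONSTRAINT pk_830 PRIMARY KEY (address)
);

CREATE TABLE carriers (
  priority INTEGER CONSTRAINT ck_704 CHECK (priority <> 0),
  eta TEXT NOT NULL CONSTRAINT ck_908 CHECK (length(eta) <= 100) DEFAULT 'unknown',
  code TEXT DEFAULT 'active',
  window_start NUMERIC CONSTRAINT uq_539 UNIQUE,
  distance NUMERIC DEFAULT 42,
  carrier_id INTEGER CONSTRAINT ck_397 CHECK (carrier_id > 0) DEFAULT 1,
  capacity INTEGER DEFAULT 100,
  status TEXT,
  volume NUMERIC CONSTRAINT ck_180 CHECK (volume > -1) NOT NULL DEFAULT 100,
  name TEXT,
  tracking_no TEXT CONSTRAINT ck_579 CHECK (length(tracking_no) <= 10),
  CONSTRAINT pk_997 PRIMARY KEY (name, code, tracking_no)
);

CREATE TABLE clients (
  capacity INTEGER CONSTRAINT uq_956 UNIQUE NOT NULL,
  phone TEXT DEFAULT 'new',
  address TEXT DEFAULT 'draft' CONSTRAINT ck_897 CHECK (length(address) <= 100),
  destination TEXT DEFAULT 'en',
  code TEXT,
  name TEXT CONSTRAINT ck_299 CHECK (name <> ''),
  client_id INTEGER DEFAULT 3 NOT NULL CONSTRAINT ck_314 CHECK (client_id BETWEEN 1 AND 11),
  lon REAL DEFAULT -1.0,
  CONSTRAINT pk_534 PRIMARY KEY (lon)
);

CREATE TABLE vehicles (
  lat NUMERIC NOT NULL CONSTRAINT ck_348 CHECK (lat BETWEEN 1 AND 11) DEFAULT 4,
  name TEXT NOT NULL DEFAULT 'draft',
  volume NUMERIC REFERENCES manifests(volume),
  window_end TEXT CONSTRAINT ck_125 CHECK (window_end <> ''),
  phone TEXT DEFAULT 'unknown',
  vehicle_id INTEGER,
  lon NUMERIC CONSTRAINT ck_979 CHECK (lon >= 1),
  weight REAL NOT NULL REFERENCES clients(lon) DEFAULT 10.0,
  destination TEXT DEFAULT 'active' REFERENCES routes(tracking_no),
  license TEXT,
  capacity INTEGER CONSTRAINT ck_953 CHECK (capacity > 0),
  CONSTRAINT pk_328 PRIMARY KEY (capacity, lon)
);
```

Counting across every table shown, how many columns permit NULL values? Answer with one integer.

manifests: 7 nullable (license, eta, priority, fuel, destination, name, phone — PK (volume) and explicit NOT NULL columns excluded).
routes: 2 nullable (capacity, route_id — PK (address) and explicit NOT NULL columns excluded).
carriers: 6 nullable (priority, window_start, distance, carrier_id, capacity, status — PK (name, code, tracking_no) and explicit NOT NULL columns excluded).
clients: 5 nullable (phone, address, destination, code, name — PK (lon) and explicit NOT NULL columns excluded).
vehicles: 6 nullable (volume, window_end, phone, vehicle_id, destination, license — PK (capacity, lon) and explicit NOT NULL columns excluded).
Total: 7 + 2 + 6 + 5 + 6 = 26.

26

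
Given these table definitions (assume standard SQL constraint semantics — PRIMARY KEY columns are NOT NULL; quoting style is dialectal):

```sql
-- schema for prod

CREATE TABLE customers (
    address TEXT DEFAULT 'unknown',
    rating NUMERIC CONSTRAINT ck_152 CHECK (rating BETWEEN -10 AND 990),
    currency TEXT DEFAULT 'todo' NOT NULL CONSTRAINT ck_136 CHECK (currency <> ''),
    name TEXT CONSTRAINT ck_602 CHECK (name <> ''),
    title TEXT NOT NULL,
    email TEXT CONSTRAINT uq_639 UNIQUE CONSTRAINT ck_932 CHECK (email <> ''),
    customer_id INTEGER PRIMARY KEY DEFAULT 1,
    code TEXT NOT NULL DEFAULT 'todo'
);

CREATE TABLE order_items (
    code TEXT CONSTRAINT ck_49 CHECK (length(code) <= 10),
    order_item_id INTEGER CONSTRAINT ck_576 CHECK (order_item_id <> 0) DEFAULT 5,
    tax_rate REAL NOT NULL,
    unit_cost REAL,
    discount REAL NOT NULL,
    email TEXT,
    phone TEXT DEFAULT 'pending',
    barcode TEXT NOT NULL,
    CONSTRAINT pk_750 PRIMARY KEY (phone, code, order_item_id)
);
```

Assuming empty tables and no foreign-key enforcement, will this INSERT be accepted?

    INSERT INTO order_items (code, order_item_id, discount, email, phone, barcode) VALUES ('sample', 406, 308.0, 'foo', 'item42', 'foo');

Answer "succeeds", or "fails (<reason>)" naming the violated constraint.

tax_rate is omitted from the column list and has no DEFAULT, so it would receive NULL.
But tax_rate is declared NOT NULL.

fails (NOT NULL on tax_rate)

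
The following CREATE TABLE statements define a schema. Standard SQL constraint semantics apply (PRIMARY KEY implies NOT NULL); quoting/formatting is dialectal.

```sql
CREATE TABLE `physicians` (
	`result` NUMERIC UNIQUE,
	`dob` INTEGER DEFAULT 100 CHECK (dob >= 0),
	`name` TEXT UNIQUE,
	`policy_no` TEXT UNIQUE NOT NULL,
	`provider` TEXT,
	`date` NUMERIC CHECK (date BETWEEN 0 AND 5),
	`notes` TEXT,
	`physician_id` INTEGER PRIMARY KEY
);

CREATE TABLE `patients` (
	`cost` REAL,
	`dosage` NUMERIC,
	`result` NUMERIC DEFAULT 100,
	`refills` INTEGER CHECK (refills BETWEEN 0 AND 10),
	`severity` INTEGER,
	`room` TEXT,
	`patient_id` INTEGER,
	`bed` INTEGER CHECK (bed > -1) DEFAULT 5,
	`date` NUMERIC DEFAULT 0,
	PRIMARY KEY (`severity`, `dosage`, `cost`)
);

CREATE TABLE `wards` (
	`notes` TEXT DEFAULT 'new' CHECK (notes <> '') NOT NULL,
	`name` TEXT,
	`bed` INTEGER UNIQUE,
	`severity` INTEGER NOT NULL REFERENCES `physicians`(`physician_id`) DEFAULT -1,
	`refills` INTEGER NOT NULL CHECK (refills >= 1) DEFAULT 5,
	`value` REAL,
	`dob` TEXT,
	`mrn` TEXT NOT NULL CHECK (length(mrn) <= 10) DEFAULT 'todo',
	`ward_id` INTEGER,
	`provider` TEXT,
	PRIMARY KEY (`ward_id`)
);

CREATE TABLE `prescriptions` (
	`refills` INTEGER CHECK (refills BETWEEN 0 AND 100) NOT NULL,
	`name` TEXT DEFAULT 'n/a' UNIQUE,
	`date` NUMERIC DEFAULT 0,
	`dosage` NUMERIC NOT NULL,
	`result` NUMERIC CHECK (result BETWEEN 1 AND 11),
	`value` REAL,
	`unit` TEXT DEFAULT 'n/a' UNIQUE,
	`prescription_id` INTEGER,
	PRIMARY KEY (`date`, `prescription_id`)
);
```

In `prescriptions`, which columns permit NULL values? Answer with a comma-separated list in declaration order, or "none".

name, result, value, unit

- refills: declared NOT NULL → not nullable.
- name: UNIQUE does not imply NOT NULL → nullable.
- date: part of the PRIMARY KEY, which implies NOT NULL → not nullable.
- dosage: declared NOT NULL → not nullable.
- result: CHECK does not forbid NULL (a CHECK constraint passes when its expression is NULL) → nullable.
- value: no NOT NULL constraint applies → nullable.
- unit: UNIQUE does not imply NOT NULL → nullable.
- prescription_id: part of the PRIMARY KEY, which implies NOT NULL → not nullable.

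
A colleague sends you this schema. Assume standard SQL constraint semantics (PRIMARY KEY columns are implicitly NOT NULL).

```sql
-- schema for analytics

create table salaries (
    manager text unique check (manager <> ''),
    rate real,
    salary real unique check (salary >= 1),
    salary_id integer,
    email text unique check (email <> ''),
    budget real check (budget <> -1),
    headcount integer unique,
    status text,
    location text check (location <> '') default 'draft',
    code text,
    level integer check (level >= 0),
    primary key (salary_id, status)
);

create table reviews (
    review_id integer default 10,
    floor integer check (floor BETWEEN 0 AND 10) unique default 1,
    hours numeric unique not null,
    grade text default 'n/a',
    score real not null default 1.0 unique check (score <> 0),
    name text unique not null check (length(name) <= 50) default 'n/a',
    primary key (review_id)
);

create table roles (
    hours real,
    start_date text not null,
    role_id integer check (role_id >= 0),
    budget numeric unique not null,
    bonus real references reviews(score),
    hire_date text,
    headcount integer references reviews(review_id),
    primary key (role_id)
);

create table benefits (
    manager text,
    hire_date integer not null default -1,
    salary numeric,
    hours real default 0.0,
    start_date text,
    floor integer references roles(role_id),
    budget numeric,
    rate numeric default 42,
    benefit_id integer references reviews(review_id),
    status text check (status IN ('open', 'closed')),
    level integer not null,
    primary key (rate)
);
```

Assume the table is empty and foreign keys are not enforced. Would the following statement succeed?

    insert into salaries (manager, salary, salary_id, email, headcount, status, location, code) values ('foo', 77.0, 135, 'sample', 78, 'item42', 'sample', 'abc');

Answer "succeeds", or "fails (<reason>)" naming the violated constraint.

succeeds

NOT NULL columns: salary_id is supplied; status is supplied.
CHECK constraints: 'foo' satisfies (manager <> ''); 77.0 satisfies (salary >= 1); 'sample' satisfies (email <> ''); 'sample' satisfies (location <> '').
No constraint is violated.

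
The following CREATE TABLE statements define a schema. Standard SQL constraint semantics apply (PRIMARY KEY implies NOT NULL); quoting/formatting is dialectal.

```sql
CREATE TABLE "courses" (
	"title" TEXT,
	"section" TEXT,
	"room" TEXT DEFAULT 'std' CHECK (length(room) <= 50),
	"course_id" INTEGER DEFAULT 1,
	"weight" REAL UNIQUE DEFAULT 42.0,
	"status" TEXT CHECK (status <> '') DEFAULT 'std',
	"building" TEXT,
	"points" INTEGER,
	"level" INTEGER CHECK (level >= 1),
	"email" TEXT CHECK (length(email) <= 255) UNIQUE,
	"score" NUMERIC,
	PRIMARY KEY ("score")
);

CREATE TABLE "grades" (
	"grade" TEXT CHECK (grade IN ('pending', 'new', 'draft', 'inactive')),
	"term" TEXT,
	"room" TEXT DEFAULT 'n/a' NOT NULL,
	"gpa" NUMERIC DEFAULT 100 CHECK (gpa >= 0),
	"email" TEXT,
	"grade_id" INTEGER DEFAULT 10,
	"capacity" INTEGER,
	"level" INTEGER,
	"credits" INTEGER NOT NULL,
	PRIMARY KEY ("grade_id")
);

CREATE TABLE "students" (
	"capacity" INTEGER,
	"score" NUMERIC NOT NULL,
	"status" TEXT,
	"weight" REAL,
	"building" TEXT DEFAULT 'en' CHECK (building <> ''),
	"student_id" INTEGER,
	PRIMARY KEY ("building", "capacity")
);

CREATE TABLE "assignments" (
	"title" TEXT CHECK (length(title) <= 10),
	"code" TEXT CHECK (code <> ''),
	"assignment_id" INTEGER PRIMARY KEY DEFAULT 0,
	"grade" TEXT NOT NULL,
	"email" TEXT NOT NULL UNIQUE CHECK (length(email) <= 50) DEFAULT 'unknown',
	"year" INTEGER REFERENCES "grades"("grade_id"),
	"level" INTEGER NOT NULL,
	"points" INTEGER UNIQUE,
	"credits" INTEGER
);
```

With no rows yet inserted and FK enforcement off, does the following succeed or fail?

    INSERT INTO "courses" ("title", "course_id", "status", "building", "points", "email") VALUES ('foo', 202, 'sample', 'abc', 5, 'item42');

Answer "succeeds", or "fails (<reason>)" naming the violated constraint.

score is omitted from the column list and has no DEFAULT, so it would receive NULL.
But score is part of the PRIMARY KEY (implied NOT NULL).

fails (NOT NULL on score)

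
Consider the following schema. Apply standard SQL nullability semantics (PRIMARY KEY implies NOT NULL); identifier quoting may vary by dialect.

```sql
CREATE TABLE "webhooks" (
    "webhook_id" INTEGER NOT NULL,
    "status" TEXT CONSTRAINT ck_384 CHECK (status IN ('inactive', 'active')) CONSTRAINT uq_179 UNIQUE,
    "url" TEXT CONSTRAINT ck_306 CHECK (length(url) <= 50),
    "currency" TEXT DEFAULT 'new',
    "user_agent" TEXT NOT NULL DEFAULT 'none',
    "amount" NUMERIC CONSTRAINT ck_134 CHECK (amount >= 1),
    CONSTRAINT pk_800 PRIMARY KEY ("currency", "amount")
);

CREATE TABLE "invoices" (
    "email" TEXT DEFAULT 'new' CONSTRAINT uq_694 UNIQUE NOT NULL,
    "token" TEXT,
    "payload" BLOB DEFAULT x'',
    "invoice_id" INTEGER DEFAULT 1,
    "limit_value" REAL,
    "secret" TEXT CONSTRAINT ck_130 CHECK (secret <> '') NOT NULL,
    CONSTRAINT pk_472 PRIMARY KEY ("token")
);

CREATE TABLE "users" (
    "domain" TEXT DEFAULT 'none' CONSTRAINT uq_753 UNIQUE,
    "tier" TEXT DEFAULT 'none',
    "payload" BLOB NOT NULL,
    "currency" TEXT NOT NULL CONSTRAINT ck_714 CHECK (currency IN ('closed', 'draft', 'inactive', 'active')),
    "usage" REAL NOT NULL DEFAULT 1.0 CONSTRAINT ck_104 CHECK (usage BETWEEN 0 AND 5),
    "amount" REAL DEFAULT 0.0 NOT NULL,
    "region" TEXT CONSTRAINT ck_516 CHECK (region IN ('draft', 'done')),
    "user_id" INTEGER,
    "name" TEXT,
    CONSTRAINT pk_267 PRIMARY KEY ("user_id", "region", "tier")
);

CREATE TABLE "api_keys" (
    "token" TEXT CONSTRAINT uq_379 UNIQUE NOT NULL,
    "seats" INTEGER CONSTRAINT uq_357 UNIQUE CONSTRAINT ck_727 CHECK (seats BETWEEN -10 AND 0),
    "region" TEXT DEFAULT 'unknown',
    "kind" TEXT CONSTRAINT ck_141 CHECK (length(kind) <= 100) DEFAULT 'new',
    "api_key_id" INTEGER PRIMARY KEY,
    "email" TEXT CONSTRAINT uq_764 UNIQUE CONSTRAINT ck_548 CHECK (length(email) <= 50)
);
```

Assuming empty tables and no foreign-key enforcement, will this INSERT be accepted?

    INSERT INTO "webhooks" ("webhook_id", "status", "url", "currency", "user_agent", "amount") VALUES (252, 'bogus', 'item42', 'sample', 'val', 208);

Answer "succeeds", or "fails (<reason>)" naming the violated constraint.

The value 'bogus' for status violates CHECK (status IN ('inactive', 'active')).

fails (CHECK on status)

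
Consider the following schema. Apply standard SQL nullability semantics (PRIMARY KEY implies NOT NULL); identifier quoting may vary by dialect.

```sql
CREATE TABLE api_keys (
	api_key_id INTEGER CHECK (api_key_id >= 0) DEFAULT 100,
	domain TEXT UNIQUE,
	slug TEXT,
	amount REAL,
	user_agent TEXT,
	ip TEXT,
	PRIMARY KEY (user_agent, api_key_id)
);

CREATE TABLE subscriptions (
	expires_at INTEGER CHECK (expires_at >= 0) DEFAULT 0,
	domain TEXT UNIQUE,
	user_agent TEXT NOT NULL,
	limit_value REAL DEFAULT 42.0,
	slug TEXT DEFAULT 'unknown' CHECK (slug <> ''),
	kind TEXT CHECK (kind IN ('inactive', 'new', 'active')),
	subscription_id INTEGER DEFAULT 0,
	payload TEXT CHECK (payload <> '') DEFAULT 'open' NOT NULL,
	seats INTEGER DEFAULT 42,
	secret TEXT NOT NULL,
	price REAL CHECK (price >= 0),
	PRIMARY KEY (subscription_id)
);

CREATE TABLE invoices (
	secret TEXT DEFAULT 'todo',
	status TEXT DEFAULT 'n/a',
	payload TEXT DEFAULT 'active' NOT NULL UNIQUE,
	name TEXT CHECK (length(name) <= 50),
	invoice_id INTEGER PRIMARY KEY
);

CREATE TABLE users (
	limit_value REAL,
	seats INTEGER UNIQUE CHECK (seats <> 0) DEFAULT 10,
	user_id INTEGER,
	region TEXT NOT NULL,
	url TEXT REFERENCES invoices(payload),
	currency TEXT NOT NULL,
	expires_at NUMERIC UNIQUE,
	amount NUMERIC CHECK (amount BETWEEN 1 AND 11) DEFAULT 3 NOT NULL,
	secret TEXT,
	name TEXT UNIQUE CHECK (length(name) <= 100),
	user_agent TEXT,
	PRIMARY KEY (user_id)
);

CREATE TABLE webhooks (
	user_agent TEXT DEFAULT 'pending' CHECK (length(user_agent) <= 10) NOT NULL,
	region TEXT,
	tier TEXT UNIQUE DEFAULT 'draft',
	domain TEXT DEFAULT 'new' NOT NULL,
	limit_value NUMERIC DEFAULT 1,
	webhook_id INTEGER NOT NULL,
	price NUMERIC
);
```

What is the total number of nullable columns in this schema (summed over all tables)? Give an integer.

api_keys: 4 nullable (domain, slug, amount, ip — PK (user_agent, api_key_id) and explicit NOT NULL columns excluded).
subscriptions: 7 nullable (expires_at, domain, limit_value, slug, kind, seats, price — PK (subscription_id) and explicit NOT NULL columns excluded).
invoices: 3 nullable (secret, status, name — PK (invoice_id) and explicit NOT NULL columns excluded).
users: 7 nullable (limit_value, seats, url, expires_at, secret, name, user_agent — PK (user_id) and explicit NOT NULL columns excluded).
webhooks: 4 nullable (region, tier, limit_value, price — PK none and explicit NOT NULL columns excluded).
Total: 4 + 7 + 3 + 7 + 4 = 25.

25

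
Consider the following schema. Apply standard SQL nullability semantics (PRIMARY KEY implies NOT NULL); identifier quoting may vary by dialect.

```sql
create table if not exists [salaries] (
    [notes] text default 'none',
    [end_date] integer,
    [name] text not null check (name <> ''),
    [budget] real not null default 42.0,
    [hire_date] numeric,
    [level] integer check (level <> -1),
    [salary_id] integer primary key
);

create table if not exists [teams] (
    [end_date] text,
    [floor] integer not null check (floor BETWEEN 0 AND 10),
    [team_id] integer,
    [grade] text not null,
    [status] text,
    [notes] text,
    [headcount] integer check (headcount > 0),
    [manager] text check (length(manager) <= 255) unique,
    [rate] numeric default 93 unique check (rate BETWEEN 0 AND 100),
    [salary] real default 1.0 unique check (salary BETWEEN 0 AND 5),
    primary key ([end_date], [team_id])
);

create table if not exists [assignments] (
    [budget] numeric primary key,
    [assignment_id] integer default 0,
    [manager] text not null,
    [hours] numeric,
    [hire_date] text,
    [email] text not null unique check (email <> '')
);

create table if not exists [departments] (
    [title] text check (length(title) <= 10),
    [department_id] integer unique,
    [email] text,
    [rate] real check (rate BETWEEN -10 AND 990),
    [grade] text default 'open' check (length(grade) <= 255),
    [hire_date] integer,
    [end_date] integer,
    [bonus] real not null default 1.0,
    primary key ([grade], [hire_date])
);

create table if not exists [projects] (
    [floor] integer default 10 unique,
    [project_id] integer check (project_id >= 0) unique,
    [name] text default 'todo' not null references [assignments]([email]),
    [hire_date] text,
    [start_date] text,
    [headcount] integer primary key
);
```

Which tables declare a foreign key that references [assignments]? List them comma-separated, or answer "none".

projects

- projects.name references assignments(email).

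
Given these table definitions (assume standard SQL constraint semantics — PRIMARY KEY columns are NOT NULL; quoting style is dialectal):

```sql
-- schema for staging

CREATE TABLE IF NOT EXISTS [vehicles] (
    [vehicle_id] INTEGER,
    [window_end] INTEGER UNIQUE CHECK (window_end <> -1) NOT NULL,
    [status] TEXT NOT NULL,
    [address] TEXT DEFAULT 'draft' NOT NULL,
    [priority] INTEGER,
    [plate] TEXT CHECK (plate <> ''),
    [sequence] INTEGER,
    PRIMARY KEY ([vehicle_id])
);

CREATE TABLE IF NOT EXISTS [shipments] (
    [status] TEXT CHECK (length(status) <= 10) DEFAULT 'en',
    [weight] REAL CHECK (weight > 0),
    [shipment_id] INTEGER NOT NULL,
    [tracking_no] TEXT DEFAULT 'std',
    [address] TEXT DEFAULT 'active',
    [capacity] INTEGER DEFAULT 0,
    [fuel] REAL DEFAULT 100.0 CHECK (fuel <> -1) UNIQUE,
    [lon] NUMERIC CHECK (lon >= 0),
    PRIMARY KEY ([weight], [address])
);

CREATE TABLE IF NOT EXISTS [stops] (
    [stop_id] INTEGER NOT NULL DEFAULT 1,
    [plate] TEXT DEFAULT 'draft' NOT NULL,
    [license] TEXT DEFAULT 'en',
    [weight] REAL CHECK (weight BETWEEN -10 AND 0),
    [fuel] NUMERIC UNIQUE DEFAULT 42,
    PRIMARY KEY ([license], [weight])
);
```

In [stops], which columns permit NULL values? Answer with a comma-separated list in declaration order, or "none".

- stop_id: declared NOT NULL → not nullable.
- plate: declared NOT NULL → not nullable.
- license: part of the PRIMARY KEY, which implies NOT NULL → not nullable.
- weight: part of the PRIMARY KEY, which implies NOT NULL → not nullable.
- fuel: UNIQUE does not imply NOT NULL → nullable.

fuel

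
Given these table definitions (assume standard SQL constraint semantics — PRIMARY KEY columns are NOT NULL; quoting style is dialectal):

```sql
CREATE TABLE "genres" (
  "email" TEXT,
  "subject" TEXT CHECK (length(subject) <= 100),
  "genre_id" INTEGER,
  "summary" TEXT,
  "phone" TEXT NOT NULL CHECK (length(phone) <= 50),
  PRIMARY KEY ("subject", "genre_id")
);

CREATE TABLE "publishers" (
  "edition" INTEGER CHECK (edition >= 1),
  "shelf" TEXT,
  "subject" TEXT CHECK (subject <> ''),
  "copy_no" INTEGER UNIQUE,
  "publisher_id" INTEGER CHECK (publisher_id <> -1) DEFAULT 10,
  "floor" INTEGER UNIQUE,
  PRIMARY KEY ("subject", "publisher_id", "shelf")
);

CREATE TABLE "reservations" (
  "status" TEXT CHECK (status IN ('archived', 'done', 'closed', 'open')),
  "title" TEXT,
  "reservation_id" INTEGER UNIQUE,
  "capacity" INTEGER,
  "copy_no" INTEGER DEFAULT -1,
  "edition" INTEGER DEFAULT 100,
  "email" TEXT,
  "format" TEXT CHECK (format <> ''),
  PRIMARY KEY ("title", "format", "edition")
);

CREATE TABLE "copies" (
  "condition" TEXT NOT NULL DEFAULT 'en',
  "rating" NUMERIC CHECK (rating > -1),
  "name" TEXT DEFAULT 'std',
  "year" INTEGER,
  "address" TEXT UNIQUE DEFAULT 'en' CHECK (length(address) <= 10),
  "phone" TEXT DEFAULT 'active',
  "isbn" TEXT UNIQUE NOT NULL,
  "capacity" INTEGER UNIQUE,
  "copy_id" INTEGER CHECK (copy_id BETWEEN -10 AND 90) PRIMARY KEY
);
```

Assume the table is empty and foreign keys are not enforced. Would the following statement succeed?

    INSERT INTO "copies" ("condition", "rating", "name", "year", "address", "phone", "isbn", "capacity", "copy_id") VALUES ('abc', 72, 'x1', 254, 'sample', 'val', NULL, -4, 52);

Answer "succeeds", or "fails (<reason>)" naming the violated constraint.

fails (NOT NULL on isbn)

isbn is explicitly set to NULL, but isbn is declared NOT NULL.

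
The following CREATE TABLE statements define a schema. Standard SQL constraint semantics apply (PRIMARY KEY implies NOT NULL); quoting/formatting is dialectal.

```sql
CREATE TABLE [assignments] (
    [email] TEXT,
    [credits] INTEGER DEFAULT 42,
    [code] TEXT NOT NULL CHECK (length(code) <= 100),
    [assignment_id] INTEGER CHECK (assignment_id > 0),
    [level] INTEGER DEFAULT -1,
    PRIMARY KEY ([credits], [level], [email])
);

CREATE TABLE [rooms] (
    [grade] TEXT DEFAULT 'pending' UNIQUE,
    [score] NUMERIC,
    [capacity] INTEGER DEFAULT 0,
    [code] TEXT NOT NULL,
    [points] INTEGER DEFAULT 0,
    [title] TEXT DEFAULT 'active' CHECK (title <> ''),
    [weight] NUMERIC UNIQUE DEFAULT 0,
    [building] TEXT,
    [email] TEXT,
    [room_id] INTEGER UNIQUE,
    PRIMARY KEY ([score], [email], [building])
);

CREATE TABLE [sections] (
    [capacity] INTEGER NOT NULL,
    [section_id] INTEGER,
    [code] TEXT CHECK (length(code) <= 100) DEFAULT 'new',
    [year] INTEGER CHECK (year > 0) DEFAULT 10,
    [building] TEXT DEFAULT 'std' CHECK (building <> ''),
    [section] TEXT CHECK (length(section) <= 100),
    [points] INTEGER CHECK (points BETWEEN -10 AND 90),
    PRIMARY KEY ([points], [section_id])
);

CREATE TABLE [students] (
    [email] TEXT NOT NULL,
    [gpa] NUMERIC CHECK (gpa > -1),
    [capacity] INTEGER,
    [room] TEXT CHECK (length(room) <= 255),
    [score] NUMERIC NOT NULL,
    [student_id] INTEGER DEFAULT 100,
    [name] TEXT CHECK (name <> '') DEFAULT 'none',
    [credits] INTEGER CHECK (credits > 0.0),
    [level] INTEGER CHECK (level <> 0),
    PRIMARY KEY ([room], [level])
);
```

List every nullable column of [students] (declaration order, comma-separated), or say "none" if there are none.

gpa, capacity, student_id, name, credits

- email: declared NOT NULL → not nullable.
- gpa: CHECK does not forbid NULL (a CHECK constraint passes when its expression is NULL) → nullable.
- capacity: no NOT NULL constraint applies → nullable.
- room: part of the PRIMARY KEY, which implies NOT NULL → not nullable.
- score: declared NOT NULL → not nullable.
- student_id: DEFAULT only fills an omitted column; an explicit NULL is still allowed → nullable.
- name: CHECK does not forbid NULL (a CHECK constraint passes when its expression is NULL) → nullable.
- credits: CHECK does not forbid NULL (a CHECK constraint passes when its expression is NULL) → nullable.
- level: part of the PRIMARY KEY, which implies NOT NULL → not nullable.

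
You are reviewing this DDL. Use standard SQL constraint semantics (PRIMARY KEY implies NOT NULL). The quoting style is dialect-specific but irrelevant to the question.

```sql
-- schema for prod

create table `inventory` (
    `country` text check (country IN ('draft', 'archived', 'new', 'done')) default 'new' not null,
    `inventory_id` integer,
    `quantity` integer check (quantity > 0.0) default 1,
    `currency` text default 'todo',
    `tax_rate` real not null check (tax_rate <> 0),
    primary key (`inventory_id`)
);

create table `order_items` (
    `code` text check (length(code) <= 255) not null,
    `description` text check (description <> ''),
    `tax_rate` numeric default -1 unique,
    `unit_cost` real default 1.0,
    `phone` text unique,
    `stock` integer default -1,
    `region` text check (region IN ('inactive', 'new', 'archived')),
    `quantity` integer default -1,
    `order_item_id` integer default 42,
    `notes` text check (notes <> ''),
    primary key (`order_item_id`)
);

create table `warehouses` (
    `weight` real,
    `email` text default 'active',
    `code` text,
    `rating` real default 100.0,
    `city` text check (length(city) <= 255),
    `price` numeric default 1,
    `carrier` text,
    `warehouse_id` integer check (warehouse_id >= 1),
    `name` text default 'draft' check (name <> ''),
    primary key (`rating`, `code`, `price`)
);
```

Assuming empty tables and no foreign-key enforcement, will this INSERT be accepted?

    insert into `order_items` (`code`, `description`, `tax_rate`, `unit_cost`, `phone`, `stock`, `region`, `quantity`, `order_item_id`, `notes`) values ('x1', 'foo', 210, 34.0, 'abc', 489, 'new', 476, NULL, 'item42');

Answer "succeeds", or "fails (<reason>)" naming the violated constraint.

fails (NOT NULL on order_item_id)

order_item_id is explicitly set to NULL, but order_item_id is part of the PRIMARY KEY (implied NOT NULL).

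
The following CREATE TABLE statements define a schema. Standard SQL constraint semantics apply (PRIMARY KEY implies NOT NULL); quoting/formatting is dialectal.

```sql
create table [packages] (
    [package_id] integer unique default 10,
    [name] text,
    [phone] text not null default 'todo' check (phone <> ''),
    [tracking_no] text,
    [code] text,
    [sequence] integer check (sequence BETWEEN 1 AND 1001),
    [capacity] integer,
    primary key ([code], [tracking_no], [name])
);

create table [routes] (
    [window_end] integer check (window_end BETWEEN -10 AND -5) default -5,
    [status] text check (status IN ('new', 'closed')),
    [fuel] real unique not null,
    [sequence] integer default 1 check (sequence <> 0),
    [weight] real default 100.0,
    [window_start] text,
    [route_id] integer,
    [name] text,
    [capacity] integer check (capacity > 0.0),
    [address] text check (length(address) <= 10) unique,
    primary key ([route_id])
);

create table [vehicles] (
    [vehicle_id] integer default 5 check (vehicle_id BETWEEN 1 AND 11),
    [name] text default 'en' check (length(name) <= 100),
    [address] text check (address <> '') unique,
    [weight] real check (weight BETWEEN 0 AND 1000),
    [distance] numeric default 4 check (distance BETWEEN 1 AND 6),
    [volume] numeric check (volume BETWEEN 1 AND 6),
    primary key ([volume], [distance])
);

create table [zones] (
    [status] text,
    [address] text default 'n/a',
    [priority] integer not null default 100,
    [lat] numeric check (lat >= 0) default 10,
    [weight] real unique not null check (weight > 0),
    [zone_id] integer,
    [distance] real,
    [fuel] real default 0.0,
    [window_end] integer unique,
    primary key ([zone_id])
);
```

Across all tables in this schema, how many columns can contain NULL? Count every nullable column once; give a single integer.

21

packages: 3 nullable (package_id, sequence, capacity — PK (code, tracking_no, name) and explicit NOT NULL columns excluded).
routes: 8 nullable (window_end, status, sequence, weight, window_start, name, capacity, address — PK (route_id) and explicit NOT NULL columns excluded).
vehicles: 4 nullable (vehicle_id, name, address, weight — PK (volume, distance) and explicit NOT NULL columns excluded).
zones: 6 nullable (status, address, lat, distance, fuel, window_end — PK (zone_id) and explicit NOT NULL columns excluded).
Total: 3 + 8 + 4 + 6 = 21.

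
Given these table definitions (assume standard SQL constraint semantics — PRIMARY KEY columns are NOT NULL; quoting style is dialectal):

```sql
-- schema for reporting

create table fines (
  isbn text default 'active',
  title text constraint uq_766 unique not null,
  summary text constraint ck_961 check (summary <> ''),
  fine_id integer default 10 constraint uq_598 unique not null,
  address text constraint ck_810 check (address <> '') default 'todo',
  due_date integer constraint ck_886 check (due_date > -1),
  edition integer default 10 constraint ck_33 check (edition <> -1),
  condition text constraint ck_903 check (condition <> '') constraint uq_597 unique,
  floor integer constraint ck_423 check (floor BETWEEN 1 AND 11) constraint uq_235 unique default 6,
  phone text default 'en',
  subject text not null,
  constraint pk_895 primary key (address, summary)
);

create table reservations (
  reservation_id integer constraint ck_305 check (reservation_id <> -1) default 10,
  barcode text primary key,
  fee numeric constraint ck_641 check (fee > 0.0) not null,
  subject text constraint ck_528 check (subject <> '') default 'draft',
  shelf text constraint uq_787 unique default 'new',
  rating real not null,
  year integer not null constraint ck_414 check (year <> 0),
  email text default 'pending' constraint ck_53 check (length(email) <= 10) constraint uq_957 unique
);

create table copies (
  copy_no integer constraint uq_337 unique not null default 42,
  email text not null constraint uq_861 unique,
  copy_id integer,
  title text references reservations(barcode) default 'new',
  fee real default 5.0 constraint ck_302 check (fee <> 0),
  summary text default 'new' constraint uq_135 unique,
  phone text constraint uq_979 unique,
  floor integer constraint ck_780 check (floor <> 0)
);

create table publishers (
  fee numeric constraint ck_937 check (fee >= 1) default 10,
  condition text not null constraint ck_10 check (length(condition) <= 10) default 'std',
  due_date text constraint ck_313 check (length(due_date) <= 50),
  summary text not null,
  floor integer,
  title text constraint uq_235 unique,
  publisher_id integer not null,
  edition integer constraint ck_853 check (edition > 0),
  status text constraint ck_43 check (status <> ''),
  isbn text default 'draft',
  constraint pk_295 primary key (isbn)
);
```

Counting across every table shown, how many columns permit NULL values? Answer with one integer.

22

fines: 6 nullable (isbn, due_date, edition, condition, floor, phone — PK (address, summary) and explicit NOT NULL columns excluded).
reservations: 4 nullable (reservation_id, subject, shelf, email — PK (barcode) and explicit NOT NULL columns excluded).
copies: 6 nullable (copy_id, title, fee, summary, phone, floor — PK none and explicit NOT NULL columns excluded).
publishers: 6 nullable (fee, due_date, floor, title, edition, status — PK (isbn) and explicit NOT NULL columns excluded).
Total: 6 + 4 + 6 + 6 = 22.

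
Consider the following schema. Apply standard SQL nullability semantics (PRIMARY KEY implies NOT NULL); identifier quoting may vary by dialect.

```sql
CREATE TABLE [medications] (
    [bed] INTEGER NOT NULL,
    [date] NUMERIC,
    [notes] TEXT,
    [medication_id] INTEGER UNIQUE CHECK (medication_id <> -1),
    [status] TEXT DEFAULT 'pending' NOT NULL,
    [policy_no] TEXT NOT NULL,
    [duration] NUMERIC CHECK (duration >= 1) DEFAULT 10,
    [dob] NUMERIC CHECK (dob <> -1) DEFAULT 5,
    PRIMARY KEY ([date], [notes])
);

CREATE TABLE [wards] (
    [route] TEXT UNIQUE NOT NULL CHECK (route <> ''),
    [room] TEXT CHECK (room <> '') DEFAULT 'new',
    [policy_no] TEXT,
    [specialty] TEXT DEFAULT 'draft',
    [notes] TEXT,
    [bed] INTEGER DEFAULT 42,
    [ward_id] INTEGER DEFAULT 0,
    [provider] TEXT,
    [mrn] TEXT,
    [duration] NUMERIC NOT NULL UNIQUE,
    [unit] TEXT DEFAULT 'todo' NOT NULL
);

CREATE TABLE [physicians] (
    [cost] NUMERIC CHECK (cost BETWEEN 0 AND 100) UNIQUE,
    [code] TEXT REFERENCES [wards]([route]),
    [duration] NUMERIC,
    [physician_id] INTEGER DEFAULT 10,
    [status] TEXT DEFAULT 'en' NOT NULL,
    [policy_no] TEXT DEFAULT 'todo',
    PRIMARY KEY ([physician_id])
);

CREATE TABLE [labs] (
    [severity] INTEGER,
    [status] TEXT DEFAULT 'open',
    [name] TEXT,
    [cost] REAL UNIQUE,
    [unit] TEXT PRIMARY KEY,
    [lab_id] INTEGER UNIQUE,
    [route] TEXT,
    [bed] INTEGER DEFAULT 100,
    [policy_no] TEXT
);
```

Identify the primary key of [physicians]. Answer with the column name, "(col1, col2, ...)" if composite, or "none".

physician_id

physician_id is declared PRIMARY KEY as a table-level PRIMARY KEY clause.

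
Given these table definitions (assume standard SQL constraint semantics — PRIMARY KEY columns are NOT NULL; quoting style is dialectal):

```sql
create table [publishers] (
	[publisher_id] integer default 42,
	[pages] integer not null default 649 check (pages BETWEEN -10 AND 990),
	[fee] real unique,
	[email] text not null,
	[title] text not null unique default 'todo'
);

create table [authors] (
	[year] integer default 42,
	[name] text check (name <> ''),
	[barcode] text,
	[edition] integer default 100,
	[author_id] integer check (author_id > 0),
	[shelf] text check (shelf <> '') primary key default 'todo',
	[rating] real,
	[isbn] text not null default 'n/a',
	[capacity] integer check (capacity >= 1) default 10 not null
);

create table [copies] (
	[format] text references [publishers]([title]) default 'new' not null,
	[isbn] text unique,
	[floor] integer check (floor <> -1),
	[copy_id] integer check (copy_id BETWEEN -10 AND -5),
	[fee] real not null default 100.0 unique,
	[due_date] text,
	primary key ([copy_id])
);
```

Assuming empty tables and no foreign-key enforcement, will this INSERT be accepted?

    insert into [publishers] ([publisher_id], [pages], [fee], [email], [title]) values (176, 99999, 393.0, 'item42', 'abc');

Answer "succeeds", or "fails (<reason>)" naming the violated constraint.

fails (CHECK on pages)

The value 99999 for pages violates CHECK (pages BETWEEN -10 AND 990).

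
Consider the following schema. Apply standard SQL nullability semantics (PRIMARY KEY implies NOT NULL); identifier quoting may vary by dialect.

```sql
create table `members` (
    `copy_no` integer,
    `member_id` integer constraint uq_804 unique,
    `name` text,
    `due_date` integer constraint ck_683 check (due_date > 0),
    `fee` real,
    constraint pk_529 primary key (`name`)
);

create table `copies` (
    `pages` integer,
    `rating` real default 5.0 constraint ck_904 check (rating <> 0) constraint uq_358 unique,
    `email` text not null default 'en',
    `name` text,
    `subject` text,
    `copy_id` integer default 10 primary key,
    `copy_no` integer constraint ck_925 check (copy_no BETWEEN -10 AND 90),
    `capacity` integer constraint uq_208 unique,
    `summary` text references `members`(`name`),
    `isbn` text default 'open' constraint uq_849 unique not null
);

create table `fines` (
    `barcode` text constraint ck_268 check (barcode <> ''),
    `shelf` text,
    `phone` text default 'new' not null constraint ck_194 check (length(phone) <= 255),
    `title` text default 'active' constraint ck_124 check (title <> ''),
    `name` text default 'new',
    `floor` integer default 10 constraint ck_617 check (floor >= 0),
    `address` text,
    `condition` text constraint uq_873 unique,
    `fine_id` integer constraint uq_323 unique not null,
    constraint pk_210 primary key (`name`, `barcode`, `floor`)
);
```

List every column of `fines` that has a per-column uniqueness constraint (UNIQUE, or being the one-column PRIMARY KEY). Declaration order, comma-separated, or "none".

condition, fine_id

- barcode: part of a composite PRIMARY KEY — only the tuple is unique, not this column on its own.
- shelf: no UNIQUE or single-column PK constraint.
- phone: no UNIQUE or single-column PK constraint.
- title: no UNIQUE or single-column PK constraint.
- name: part of a composite PRIMARY KEY — only the tuple is unique, not this column on its own.
- floor: part of a composite PRIMARY KEY — only the tuple is unique, not this column on its own.
- address: no UNIQUE or single-column PK constraint.
- condition: declared UNIQUE → unique.
- fine_id: declared UNIQUE → unique.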